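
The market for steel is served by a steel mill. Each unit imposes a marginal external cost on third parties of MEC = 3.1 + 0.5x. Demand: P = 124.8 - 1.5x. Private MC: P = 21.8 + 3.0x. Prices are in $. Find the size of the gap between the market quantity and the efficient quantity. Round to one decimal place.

Market equilibrium (private): 21.8 + 3.0x = 124.8 - 1.5x → x_m = 22.8889.
Social marginal cost = private MC + MEC = 24.9 + 3.5x.
Set SMC = demand: 24.9 + 3.5x = 124.8 - 1.5x → x* = 19.9800.
Gap = |22.8889 − 19.9800| = 2.9089.

2.9 units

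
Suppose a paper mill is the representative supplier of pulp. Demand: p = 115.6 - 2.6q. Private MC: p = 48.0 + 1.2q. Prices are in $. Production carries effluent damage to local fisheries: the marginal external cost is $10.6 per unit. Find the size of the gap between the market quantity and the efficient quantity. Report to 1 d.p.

Market equilibrium (private): 48.0 + 1.2q = 115.6 - 2.6q → q_m = 17.7895.
Social marginal cost = private MC + MEC = 58.6 + 1.2q.
Set SMC = demand: 58.6 + 1.2q = 115.6 - 2.6q → q* = 15.0000.
Gap = |17.7895 − 15.0000| = 2.7895.

2.8 units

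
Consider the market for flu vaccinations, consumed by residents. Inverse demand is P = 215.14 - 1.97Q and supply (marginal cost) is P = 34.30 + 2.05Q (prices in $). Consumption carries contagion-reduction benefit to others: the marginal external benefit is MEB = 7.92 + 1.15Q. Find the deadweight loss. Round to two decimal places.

Market equilibrium (private): 34.30 + 2.05Q = 215.14 - 1.97Q → Q_m = 44.9851.
Social marginal benefit = demand + MEB = 223.06 - 0.82Q.
Set SMB = MC: 223.06 - 0.82Q = 34.30 + 2.05Q → Q* = 65.7700.
The loss is the area between SMB and MC from Q* to Q_m; with linear curves that's a triangle of height MEB(Q_m).
DWL = ½ × 20.7849 × 59.6528 = 619.9387.

DWL = $619.94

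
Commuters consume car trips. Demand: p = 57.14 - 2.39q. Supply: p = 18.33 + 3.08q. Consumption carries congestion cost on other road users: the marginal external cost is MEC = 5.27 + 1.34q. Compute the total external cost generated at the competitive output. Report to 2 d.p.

Market equilibrium (private): 18.33 + 3.08q = 57.14 - 2.39q → q_m = 7.0951.
Total external cost = ∫₀^{q_m} (5.27 + 1.34q) dq = 5.27×7.0951 + ½×1.34×7.0951² = 71.1193.

71.12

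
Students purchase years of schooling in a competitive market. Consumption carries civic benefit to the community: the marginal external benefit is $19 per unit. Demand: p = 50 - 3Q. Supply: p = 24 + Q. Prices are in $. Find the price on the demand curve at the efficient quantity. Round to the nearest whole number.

P = $16

Social marginal benefit = demand + MEB = 69 - 3Q.
Set SMB = MC: 69 - 3Q = 24 + Q → Q* = 11.2500.
Consumer price on the demand curve at Q*: 50 − 3×11.2500 = 16.2500.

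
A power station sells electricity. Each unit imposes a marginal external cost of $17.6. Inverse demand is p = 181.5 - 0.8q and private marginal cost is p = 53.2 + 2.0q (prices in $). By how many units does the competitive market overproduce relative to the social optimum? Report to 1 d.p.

Market equilibrium (private): 53.2 + 2.0q = 181.5 - 0.8q → q_m = 45.8214.
Social marginal cost = private MC + MEC = 70.8 + 2.0q.
Set SMC = demand: 70.8 + 2.0q = 181.5 - 0.8q → q* = 39.5357.
Gap = |45.8214 − 39.5357| = 6.2857.

6.3 units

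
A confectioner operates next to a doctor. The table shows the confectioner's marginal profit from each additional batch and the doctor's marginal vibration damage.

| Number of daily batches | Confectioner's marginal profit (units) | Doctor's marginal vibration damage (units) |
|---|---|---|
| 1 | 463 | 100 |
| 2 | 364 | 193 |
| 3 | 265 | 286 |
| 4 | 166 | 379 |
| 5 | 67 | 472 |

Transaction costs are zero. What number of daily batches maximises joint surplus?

2

Bargaining reaches the level where marginal profit last exceeds marginal vibration damage.
That holds through level 2 (364 ≥ 193) but not at 3 (265 < 286).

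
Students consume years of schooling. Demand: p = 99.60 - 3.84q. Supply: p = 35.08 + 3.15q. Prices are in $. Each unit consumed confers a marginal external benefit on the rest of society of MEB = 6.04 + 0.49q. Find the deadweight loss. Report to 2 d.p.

Market equilibrium (private): 35.08 + 3.15q = 99.60 - 3.84q → q_m = 9.2303.
Social marginal benefit = demand + MEB = 105.64 - 3.35q.
Set SMB = MC: 105.64 - 3.35q = 35.08 + 3.15q → q* = 10.8554.
Between q* and q_m the wedge SMB − MC runs linearly from 0 to MEB(q_m), so the loss is a triangle.
DWL = ½ × 1.6251 × 10.5629 = 8.5829.

DWL = $8.58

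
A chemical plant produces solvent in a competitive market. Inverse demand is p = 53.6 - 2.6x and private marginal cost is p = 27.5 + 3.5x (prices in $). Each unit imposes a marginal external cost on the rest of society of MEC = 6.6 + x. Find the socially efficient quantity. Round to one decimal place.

x* = 2.7

Social marginal cost = private MC + MEC = 34.1 + 4.5x.
Set SMC = demand: 34.1 + 4.5x = 53.6 - 2.6x → x* = 2.7465.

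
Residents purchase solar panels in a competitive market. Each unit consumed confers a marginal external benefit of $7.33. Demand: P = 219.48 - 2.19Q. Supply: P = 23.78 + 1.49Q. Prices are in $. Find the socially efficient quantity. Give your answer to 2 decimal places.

Q* = 55.17

Social marginal benefit = demand + MEB = 226.81 - 2.19Q.
Set SMB = MC: 226.81 - 2.19Q = 23.78 + 1.49Q → Q* = 55.1712.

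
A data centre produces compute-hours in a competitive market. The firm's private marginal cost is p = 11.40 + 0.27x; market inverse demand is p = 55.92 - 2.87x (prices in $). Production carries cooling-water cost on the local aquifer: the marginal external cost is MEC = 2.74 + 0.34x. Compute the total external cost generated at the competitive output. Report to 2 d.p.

Market equilibrium (private): 11.40 + 0.27x = 55.92 - 2.87x → x_m = 14.1783.
Total external cost = ∫₀^{x_m} (2.74 + 0.34x) dx = 2.74×14.1783 + ½×0.34×14.1783² = 73.0227.

$73.02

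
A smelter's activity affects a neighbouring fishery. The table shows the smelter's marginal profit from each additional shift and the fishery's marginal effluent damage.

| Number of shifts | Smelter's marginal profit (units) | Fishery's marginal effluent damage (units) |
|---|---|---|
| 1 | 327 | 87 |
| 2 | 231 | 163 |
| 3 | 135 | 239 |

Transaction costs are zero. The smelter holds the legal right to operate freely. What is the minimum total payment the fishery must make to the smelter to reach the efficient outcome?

Left alone the smelter would choose level 3 (marginal profit stays positive).
Efficient level: k* = 2 (marginal profit ≥ marginal effluent damage through 2).
The fishery must at least cover the smelter's forgone profit from cutting 3→2: 135 = 135.

135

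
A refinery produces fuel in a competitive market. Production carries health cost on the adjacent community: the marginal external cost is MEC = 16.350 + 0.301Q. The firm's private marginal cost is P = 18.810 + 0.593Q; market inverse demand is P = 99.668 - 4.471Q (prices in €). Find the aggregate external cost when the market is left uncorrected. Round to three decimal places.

Market equilibrium (private): 18.810 + 0.593Q = 99.668 - 4.471Q → Q_m = 15.9672.
Total external cost = ∫₀^{Q_m} (16.350 + 0.301Q) dQ = 16.350×15.9672 + ½×0.301×15.9672² = 299.4339.

€299.434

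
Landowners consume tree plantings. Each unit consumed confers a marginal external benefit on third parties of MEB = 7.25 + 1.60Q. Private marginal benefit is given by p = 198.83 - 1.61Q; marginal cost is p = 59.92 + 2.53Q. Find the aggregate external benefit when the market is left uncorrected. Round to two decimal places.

1143.91

Market equilibrium (private): 59.92 + 2.53Q = 198.83 - 1.61Q → Q_m = 33.5531.
Total external benefit = ∫₀^{Q_m} (7.25 + 1.60Q) dQ = 7.25×33.5531 + ½×1.60×33.5531² = 1143.9084.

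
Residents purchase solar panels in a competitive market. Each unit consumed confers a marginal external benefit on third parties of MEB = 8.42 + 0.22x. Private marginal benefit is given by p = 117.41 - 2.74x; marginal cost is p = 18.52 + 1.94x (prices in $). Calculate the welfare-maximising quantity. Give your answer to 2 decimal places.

x* = 24.06

Social marginal benefit = demand + MEB = 125.83 - 2.52x.
Set SMB = MC: 125.83 - 2.52x = 18.52 + 1.94x → x* = 24.0605.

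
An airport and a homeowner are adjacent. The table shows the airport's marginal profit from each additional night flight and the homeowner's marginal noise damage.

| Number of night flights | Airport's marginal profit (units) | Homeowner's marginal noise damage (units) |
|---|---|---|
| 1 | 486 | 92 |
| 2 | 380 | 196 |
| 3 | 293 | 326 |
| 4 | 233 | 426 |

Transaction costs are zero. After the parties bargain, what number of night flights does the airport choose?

2

Bargaining reaches the level where marginal profit last exceeds marginal noise damage.
That holds through level 2 (380 ≥ 196) but not at 3 (293 < 326).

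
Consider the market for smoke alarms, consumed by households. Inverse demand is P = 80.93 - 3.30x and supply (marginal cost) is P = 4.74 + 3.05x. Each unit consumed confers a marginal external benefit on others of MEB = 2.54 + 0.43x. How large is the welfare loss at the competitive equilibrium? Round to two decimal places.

Market equilibrium (private): 4.74 + 3.05x = 80.93 - 3.30x → x_m = 11.9984.
Social marginal benefit = demand + MEB = 83.47 - 2.87x.
Set SMB = MC: 83.47 - 2.87x = 4.74 + 3.05x → x* = 13.2990.
Height of the DWL triangle at x_m is SMB(x_m) − MC(x_m) = MEB(x_m) = 7.6993.
DWL = ½ × 1.3006 × 7.6993 = 5.0069.

DWL = 5.01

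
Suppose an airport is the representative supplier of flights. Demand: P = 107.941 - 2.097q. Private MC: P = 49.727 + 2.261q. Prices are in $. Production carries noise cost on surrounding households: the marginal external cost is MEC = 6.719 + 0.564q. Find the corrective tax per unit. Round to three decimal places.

tax = $12.620 per unit

Social marginal cost = private MC + MEC = 56.446 + 2.825q.
Set SMC = demand: 56.446 + 2.825q = 107.941 - 2.097q → q* = 10.4622.
The Pigouvian tax equals MEC at q*: 6.719 + 0.564×10.4622 = 12.6197.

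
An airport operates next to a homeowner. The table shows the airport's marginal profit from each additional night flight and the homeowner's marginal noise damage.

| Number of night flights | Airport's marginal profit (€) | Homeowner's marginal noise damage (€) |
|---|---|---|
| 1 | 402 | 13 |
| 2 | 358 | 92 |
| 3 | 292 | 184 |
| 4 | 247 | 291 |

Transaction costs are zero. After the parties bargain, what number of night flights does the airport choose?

Bargaining reaches the level where marginal profit last exceeds marginal noise damage.
That holds through level 3 (292 ≥ 184) but not at 4 (247 < 291).

3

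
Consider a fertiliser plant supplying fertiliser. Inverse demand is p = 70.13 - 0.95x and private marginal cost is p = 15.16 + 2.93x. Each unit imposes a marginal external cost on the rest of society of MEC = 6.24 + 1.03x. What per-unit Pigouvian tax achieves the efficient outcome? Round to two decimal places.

Social marginal cost = private MC + MEC = 21.40 + 3.96x.
Set SMC = demand: 21.40 + 3.96x = 70.13 - 0.95x → x* = 9.9246.
The Pigouvian tax equals MEC at x*: 6.24 + 1.03×9.9246 = 16.4623.

tax = 16.46 per unit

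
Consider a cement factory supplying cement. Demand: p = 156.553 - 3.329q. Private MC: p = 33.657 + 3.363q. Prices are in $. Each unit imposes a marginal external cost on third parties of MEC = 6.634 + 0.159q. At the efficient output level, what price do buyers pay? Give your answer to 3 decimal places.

Social marginal cost = private MC + MEC = 40.291 + 3.522q.
Set SMC = demand: 40.291 + 3.522q = 156.553 - 3.329q → q* = 16.9701.
Consumer price on the demand curve at q*: 156.553 − 3.329×16.9701 = 100.0595.

P = $100.060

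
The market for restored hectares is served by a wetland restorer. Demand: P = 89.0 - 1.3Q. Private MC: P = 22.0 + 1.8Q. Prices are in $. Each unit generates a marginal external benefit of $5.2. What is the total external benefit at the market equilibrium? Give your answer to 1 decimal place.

$112.4

Market equilibrium (private): 22.0 + 1.8Q = 89.0 - 1.3Q → Q_m = 21.6129.
Total external benefit = MEB × Q_m = 5.2 × 21.6129 = 112.3871.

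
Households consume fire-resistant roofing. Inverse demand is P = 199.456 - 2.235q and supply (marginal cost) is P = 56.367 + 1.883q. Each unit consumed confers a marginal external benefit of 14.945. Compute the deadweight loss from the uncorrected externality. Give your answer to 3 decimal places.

DWL = 27.119

Market equilibrium (private): 56.367 + 1.883q = 199.456 - 2.235q → q_m = 34.7472.
Social marginal benefit = demand + MEB = 214.401 - 2.235q.
Set SMB = MC: 214.401 - 2.235q = 56.367 + 1.883q → q* = 38.3764.
The loss is the area between SMB and MC from q* to q_m; with linear curves that's a triangle of height MEB(q_m).
DWL = ½ × 3.6292 × 14.9450 = 27.1192.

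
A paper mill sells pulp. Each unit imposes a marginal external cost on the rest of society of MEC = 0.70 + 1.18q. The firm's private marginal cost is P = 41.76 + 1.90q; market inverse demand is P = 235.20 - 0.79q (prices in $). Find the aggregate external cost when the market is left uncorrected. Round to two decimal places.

Market equilibrium (private): 41.76 + 1.90q = 235.20 - 0.79q → q_m = 71.9108.
Total external cost = ∫₀^{q_m} (0.70 + 1.18q) dq = 0.70×71.9108 + ½×1.18×71.9108² = 3101.3238.

$3101.32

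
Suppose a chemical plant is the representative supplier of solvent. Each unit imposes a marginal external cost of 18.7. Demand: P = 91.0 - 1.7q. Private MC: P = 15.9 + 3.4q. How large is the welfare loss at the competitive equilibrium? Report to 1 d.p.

Market equilibrium (private): 15.9 + 3.4q = 91.0 - 1.7q → q_m = 14.7255.
Social marginal cost = private MC + MEC = 34.6 + 3.4q.
Set SMC = demand: 34.6 + 3.4q = 91.0 - 1.7q → q* = 11.0588.
The loss is the area between SMC and demand from q* to q_m; with linear curves that's a triangle of height MEC(q_m).
DWL = ½ × 3.6667 × 18.7000 = 34.2836.

DWL = 34.3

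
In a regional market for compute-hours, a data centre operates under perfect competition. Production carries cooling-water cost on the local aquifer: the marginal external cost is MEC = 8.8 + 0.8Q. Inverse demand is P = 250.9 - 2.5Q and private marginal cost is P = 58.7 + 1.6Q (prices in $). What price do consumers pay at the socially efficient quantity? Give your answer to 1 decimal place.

Social marginal cost = private MC + MEC = 67.5 + 2.4Q.
Set SMC = demand: 67.5 + 2.4Q = 250.9 - 2.5Q → Q* = 37.4286.
Consumer price on the demand curve at Q*: 250.9 − 2.5×37.4286 = 157.3285.

P = $157.3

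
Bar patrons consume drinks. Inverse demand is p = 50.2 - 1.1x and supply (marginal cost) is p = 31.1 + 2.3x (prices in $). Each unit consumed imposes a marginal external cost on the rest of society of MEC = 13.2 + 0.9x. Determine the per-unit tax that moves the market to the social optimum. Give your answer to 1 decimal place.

tax = $14.4 per unit

Social marginal benefit = demand − MEC = 37.0 - 2.0x.
Set SMB = MC: 37.0 - 2.0x = 31.1 + 2.3x → x* = 1.3721.
The Pigouvian tax equals MEC at x*: 13.2 + 0.9×1.3721 = 14.4349.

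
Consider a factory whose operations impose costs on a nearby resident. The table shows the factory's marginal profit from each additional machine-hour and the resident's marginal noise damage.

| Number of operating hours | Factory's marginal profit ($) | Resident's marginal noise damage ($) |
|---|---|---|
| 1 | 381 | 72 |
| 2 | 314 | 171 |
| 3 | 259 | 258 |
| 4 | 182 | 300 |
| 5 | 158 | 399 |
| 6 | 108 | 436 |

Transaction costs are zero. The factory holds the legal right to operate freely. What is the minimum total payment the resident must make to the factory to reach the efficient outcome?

Left alone the factory would choose level 6 (marginal profit stays positive).
Efficient level: k* = 3 (marginal profit ≥ marginal noise damage through 3).
The resident must at least cover the factory's forgone profit from cutting 6→3: 182 + 158 + 108 = 448.

$448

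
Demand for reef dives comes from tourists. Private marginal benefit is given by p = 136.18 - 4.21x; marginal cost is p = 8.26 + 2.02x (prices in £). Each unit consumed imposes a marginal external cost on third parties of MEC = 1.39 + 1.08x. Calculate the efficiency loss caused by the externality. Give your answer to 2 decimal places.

DWL = £37.98

Market equilibrium (private): 8.26 + 2.02x = 136.18 - 4.21x → x_m = 20.5329.
Social marginal benefit = demand − MEC = 134.79 - 5.29x.
Set SMB = MC: 134.79 - 5.29x = 8.26 + 2.02x → x* = 17.3092.
Between x* and x_m the wedge MC − SMB runs linearly from 0 to MEC(x_m), so the loss is a triangle.
DWL = ½ × 3.2237 × 23.5655 = 37.9841.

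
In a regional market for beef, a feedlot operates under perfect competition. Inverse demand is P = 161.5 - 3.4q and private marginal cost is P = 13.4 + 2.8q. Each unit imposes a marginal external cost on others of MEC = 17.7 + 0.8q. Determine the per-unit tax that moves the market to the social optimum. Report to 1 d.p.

Social marginal cost = private MC + MEC = 31.1 + 3.6q.
Set SMC = demand: 31.1 + 3.6q = 161.5 - 3.4q → q* = 18.6286.
The Pigouvian tax equals MEC at q*: 17.7 + 0.8×18.6286 = 32.6029.

tax = 32.6 per unit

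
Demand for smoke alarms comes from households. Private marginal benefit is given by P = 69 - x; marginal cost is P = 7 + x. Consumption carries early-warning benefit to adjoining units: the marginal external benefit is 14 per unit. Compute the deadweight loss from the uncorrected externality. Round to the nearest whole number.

Market equilibrium (private): 7 + x = 69 - x → x_m = 31.0000.
Social marginal benefit = demand + MEB = 83 - x.
Set SMB = MC: 83 - x = 7 + x → x* = 38.0000.
Between x* and x_m the wedge SMB − MC runs linearly from 0 to MEB(x_m), so the loss is a triangle.
DWL = ½ × 7.0000 × 14.0000 = 49.0000.

DWL = 49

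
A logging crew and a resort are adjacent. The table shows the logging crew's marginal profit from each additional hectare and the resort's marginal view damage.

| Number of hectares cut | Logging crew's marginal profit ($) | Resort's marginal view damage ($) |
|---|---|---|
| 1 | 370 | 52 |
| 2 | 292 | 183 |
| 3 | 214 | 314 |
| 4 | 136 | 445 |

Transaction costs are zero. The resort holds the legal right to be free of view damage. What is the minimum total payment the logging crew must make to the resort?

$235

Efficient level: marginal profit ≥ marginal view damage through level 2, so k* = 2.
With the resort holding the right, the logging crew must at least compensate total damage at k*: 52 + 183 = 235.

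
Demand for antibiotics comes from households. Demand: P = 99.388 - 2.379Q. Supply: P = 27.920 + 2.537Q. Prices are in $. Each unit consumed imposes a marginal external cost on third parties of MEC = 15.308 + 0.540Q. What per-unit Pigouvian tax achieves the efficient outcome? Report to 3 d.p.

tax = $20.866 per unit

Social marginal benefit = demand − MEC = 84.080 - 2.919Q.
Set SMB = MC: 84.080 - 2.919Q = 27.920 + 2.537Q → Q* = 10.2933.
The Pigouvian tax equals MEC at Q*: 15.308 + 0.540×10.2933 = 20.8664.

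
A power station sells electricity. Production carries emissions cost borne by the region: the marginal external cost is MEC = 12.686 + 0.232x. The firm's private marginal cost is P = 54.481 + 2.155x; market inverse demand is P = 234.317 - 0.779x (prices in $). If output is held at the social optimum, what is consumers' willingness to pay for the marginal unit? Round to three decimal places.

Social marginal cost = private MC + MEC = 67.167 + 2.387x.
Set SMC = demand: 67.167 + 2.387x = 234.317 - 0.779x → x* = 52.7953.
Consumer price on the demand curve at x*: 234.317 − 0.779×52.7953 = 193.1895.

P = $193.189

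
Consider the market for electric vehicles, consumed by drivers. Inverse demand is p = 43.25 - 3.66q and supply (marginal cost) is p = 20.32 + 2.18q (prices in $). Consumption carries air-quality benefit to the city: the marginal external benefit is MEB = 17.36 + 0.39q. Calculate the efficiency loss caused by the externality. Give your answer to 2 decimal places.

DWL = $32.74

Market equilibrium (private): 20.32 + 2.18q = 43.25 - 3.66q → q_m = 3.9264.
Social marginal benefit = demand + MEB = 60.61 - 3.27q.
Set SMB = MC: 60.61 - 3.27q = 20.32 + 2.18q → q* = 7.3927.
The welfare-loss triangle has base |q_m − q*| and height MEB(q_m) (the vertical gap between SMB and MC is zero at q* and MEB at q_m).
DWL = ½ × 3.4663 × 18.8913 = 32.7415.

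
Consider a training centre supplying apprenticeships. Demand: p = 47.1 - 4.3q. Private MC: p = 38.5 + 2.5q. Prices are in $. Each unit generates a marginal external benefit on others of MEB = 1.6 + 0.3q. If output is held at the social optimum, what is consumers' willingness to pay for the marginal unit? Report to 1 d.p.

P = $40.4

Social marginal cost = private MC − MEB = 36.9 + 2.2q.
Set SMC = demand: 36.9 + 2.2q = 47.1 - 4.3q → q* = 1.5692.
Consumer price on the demand curve at q*: 47.1 − 4.3×1.5692 = 40.3524.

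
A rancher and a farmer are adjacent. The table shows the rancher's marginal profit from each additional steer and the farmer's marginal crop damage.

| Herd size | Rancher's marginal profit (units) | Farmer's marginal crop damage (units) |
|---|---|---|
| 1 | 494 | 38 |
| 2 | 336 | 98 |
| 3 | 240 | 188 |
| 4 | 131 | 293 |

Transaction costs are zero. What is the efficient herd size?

3

Bargaining reaches the level where marginal profit last exceeds marginal crop damage.
That holds through level 3 (240 ≥ 188) but not at 4 (131 < 293).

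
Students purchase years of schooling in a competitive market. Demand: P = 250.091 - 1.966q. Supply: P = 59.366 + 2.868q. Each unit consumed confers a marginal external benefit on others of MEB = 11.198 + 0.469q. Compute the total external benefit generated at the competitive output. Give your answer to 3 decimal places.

806.860

Market equilibrium (private): 59.366 + 2.868q = 250.091 - 1.966q → q_m = 39.4549.
Total external benefit = ∫₀^{q_m} (11.198 + 0.469q) dq = 11.198×39.4549 + ½×0.469×39.4549² = 806.8596.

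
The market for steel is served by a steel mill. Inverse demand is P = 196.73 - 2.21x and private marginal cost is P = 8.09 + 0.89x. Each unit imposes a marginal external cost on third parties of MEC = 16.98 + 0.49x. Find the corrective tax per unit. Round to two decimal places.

tax = 40.41 per unit

Social marginal cost = private MC + MEC = 25.07 + 1.38x.
Set SMC = demand: 25.07 + 1.38x = 196.73 - 2.21x → x* = 47.8162.
The Pigouvian tax equals MEC at x*: 16.98 + 0.49×47.8162 = 40.4099.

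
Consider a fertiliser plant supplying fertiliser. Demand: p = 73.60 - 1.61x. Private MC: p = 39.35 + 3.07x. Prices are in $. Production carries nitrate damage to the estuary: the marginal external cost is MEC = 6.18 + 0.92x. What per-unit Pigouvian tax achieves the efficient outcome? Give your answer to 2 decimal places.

Social marginal cost = private MC + MEC = 45.53 + 3.99x.
Set SMC = demand: 45.53 + 3.99x = 73.60 - 1.61x → x* = 5.0125.
The Pigouvian tax equals MEC at x*: 6.18 + 0.92×5.0125 = 10.7915.

tax = $10.79 per unit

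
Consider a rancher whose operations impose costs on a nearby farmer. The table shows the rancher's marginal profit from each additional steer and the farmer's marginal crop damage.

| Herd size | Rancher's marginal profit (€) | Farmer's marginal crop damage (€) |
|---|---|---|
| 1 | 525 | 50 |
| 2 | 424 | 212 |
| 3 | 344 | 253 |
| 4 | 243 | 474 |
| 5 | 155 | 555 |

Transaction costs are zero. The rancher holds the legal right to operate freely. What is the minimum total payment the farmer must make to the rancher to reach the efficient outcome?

Left alone the rancher would choose level 5 (marginal profit stays positive).
Efficient level: k* = 3 (marginal profit ≥ marginal crop damage through 3).
The farmer must at least cover the rancher's forgone profit from cutting 5→3: 243 + 155 = 398.

€398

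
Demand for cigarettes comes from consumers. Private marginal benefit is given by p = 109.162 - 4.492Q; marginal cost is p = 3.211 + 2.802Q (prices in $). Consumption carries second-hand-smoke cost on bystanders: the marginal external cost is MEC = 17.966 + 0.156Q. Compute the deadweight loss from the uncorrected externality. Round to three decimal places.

Market equilibrium (private): 3.211 + 2.802Q = 109.162 - 4.492Q → Q_m = 14.5258.
Social marginal benefit = demand − MEC = 91.196 - 4.648Q.
Set SMB = MC: 91.196 - 4.648Q = 3.211 + 2.802Q → Q* = 11.8101.
The welfare-loss triangle has base |Q_m − Q*| and height MEC(Q_m) (the vertical gap between SMB and MC is zero at Q* and MEC at Q_m).
DWL = ½ × 2.7157 × 20.2320 = 27.4720.

DWL = $27.472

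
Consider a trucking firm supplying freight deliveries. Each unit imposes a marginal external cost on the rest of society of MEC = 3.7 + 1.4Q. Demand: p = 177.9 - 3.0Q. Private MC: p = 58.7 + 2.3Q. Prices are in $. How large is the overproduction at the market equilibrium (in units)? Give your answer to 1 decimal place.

Market equilibrium (private): 58.7 + 2.3Q = 177.9 - 3.0Q → Q_m = 22.4906.
Social marginal cost = private MC + MEC = 62.4 + 3.7Q.
Set SMC = demand: 62.4 + 3.7Q = 177.9 - 3.0Q → Q* = 17.2388.
Gap = |22.4906 − 17.2388| = 5.2518.

5.3 units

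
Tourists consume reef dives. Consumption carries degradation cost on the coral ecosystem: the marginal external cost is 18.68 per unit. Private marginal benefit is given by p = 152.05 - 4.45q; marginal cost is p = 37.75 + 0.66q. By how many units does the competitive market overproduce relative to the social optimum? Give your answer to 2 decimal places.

Market equilibrium (private): 37.75 + 0.66q = 152.05 - 4.45q → q_m = 22.3679.
Social marginal benefit = demand − MEC = 133.37 - 4.45q.
Set SMB = MC: 133.37 - 4.45q = 37.75 + 0.66q → q* = 18.7123.
Gap = |22.3679 − 18.7123| = 3.6556.

3.66 units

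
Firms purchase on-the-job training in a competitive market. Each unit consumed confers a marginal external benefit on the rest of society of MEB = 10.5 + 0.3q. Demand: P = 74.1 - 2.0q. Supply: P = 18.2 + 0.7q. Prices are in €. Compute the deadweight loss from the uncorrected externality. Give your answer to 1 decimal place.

Market equilibrium (private): 18.2 + 0.7q = 74.1 - 2.0q → q_m = 20.7037.
Social marginal benefit = demand + MEB = 84.6 - 1.7q.
Set SMB = MC: 84.6 - 1.7q = 18.2 + 0.7q → q* = 27.6667.
Height of the DWL triangle at q_m is SMB(q_m) − MC(q_m) = MEB(q_m) = 16.7111.
DWL = ½ × 6.9630 × 16.7111 = 58.1797.

DWL = €58.2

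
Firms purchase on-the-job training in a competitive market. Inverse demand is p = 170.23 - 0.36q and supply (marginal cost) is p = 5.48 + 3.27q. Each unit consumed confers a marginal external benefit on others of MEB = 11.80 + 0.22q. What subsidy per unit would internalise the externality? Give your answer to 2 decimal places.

subsidy = 23.19 per unit

Social marginal benefit = demand + MEB = 182.03 - 0.14q.
Set SMB = MC: 182.03 - 0.14q = 5.48 + 3.27q → q* = 51.7742.
The Pigouvian subsidy equals MEB at q*: 11.80 + 0.22×51.7742 = 23.1903.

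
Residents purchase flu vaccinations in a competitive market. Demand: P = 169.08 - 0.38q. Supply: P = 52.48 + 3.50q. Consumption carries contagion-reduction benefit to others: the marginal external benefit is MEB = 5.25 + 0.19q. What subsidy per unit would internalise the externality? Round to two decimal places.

subsidy = 11.52 per unit

Social marginal benefit = demand + MEB = 174.33 - 0.19q.
Set SMB = MC: 174.33 - 0.19q = 52.48 + 3.50q → q* = 33.0217.
The Pigouvian subsidy equals MEB at q*: 5.25 + 0.19×33.0217 = 11.5241.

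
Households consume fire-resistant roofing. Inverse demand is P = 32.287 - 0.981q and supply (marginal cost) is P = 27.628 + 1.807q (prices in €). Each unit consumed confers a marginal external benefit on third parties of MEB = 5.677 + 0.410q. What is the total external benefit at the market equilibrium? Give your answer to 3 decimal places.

Market equilibrium (private): 27.628 + 1.807q = 32.287 - 0.981q → q_m = 1.6711.
Total external benefit = ∫₀^{q_m} (5.677 + 0.410q) dq = 5.677×1.6711 + ½×0.410×1.6711² = 10.0593.

€10.059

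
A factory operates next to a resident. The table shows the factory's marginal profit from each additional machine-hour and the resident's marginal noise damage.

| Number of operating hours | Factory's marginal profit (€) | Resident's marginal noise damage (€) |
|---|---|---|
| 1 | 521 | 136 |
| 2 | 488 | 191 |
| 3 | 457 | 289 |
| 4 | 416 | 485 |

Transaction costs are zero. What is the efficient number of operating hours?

3

Bargaining reaches the level where marginal profit last exceeds marginal noise damage.
That holds through level 3 (457 ≥ 289) but not at 4 (416 < 485).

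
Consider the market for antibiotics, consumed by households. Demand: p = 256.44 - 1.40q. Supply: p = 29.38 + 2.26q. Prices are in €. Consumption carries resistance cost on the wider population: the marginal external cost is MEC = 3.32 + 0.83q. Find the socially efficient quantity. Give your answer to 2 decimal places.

q* = 49.83

Social marginal benefit = demand − MEC = 253.12 - 2.23q.
Set SMB = MC: 253.12 - 2.23q = 29.38 + 2.26q → q* = 49.8307.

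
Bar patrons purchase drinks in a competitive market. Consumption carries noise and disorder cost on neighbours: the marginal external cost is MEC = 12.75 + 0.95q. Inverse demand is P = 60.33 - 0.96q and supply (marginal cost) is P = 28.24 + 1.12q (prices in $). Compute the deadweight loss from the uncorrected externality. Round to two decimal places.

Market equilibrium (private): 28.24 + 1.12q = 60.33 - 0.96q → q_m = 15.4279.
Social marginal benefit = demand − MEC = 47.58 - 1.91q.
Set SMB = MC: 47.58 - 1.91q = 28.24 + 1.12q → q* = 6.3828.
Height of the DWL triangle at q_m is MC(q_m) − SMB(q_m) = MEC(q_m) = 27.4065.
DWL = ½ × 9.0451 × 27.4065 = 123.9473.

DWL = $123.95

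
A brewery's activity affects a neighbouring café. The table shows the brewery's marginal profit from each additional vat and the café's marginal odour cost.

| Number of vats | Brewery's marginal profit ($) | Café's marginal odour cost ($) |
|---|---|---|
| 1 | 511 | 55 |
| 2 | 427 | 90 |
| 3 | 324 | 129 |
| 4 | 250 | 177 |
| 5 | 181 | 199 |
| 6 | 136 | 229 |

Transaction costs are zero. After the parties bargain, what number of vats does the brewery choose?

4

Bargaining reaches the level where marginal profit last exceeds marginal odour cost.
That holds through level 4 (250 ≥ 177) but not at 5 (181 < 199).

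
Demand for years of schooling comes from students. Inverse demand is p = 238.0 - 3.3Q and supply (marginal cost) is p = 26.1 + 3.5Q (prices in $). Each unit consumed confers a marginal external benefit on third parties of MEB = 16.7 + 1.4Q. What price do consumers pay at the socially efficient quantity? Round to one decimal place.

P = $98.3

Social marginal benefit = demand + MEB = 254.7 - 1.9Q.
Set SMB = MC: 254.7 - 1.9Q = 26.1 + 3.5Q → Q* = 42.3333.
Consumer price on the demand curve at Q*: 238.0 − 3.3×42.3333 = 98.3001.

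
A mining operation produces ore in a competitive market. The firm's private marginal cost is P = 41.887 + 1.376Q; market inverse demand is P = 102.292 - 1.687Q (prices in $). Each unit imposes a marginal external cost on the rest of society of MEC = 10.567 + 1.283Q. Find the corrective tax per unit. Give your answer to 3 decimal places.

tax = $25.280 per unit

Social marginal cost = private MC + MEC = 52.454 + 2.659Q.
Set SMC = demand: 52.454 + 2.659Q = 102.292 - 1.687Q → Q* = 11.4676.
The Pigouvian tax equals MEC at Q*: 10.567 + 1.283×11.4676 = 25.2799.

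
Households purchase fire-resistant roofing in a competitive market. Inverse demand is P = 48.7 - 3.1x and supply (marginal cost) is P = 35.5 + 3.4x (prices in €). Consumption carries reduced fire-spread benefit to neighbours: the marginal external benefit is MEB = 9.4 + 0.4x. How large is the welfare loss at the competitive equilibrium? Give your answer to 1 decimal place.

DWL = €8.5

Market equilibrium (private): 35.5 + 3.4x = 48.7 - 3.1x → x_m = 2.0308.
Social marginal benefit = demand + MEB = 58.1 - 2.7x.
Set SMB = MC: 58.1 - 2.7x = 35.5 + 3.4x → x* = 3.7049.
Between x* and x_m the wedge SMB − MC runs linearly from 0 to MEB(x_m), so the loss is a triangle.
DWL = ½ × 1.6741 × 10.2123 = 8.5482.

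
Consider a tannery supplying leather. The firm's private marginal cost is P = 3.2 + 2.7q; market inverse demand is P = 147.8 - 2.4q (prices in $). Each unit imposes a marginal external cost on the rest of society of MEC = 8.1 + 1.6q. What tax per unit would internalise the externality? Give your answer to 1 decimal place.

tax = $40.7 per unit

Social marginal cost = private MC + MEC = 11.3 + 4.3q.
Set SMC = demand: 11.3 + 4.3q = 147.8 - 2.4q → q* = 20.3731.
The Pigouvian tax equals MEC at q*: 8.1 + 1.6×20.3731 = 40.6970.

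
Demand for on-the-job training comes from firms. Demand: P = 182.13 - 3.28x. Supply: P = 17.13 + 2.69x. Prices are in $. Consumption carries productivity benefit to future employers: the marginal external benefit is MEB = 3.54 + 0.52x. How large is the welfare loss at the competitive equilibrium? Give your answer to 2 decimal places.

Market equilibrium (private): 17.13 + 2.69x = 182.13 - 3.28x → x_m = 27.6382.
Social marginal benefit = demand + MEB = 185.67 - 2.76x.
Set SMB = MC: 185.67 - 2.76x = 17.13 + 2.69x → x* = 30.9248.
The welfare-loss triangle has base |x_m − x*| and height MEB(x_m) (the vertical gap between SMB and MC is zero at x* and MEB at x_m).
DWL = ½ × 3.2866 × 17.9119 = 29.4346.

DWL = $29.43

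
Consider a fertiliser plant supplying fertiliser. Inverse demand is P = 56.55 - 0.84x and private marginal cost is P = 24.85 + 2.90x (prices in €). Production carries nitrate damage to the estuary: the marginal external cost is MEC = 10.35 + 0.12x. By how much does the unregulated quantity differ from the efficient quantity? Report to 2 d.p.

Market equilibrium (private): 24.85 + 2.90x = 56.55 - 0.84x → x_m = 8.4759.
Social marginal cost = private MC + MEC = 35.20 + 3.02x.
Set SMC = demand: 35.20 + 3.02x = 56.55 - 0.84x → x* = 5.5311.
Gap = |8.4759 − 5.5311| = 2.9448.

2.94 units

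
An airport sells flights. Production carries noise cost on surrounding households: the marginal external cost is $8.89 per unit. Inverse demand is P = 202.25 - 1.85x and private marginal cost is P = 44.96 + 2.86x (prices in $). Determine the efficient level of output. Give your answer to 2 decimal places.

x* = 31.51

Social marginal cost = private MC + MEC = 53.85 + 2.86x.
Set SMC = demand: 53.85 + 2.86x = 202.25 - 1.85x → x* = 31.5074.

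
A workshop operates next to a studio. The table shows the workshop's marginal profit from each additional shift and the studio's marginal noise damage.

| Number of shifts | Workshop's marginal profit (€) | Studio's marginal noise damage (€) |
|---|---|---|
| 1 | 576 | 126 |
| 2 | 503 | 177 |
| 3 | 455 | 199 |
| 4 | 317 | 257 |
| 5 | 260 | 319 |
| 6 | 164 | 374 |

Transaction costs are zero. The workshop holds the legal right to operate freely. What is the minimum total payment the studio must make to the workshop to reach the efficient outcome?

€424

Left alone the workshop would choose level 6 (marginal profit stays positive).
Efficient level: k* = 4 (marginal profit ≥ marginal noise damage through 4).
The studio must at least cover the workshop's forgone profit from cutting 6→4: 260 + 164 = 424.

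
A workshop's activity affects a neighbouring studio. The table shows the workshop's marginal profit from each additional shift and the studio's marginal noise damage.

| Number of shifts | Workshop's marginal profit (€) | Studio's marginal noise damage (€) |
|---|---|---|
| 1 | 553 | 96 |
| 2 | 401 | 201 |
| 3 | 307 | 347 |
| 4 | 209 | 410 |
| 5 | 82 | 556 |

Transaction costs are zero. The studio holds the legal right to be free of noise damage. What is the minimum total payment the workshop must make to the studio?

Efficient level: marginal profit ≥ marginal noise damage through level 2, so k* = 2.
With the studio holding the right, the workshop must at least compensate total damage at k*: 96 + 201 = 297.

€297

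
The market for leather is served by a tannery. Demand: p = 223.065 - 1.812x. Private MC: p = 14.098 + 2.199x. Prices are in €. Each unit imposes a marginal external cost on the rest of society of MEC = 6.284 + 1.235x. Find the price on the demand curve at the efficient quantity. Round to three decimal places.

Social marginal cost = private MC + MEC = 20.382 + 3.434x.
Set SMC = demand: 20.382 + 3.434x = 223.065 - 1.812x → x* = 38.6357.
Consumer price on the demand curve at x*: 223.065 − 1.812×38.6357 = 153.0571.

P = €153.057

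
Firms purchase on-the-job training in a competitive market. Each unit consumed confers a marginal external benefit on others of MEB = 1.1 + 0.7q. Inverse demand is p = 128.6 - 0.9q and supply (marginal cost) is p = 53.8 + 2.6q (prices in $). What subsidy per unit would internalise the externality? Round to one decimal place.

Social marginal benefit = demand + MEB = 129.7 - 0.2q.
Set SMB = MC: 129.7 - 0.2q = 53.8 + 2.6q → q* = 27.1071.
The Pigouvian subsidy equals MEB at q*: 1.1 + 0.7×27.1071 = 20.0750.

subsidy = $20.1 per unit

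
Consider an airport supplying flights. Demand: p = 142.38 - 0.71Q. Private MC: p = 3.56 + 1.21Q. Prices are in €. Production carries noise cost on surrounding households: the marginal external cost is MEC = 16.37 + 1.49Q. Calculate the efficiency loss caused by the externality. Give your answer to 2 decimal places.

Market equilibrium (private): 3.56 + 1.21Q = 142.38 - 0.71Q → Q_m = 72.3021.
Social marginal cost = private MC + MEC = 19.93 + 2.70Q.
Set SMC = demand: 19.93 + 2.70Q = 142.38 - 0.71Q → Q* = 35.9091.
Between Q* and Q_m the wedge SMC − demand runs linearly from 0 to MEC(Q_m), so the loss is a triangle.
DWL = ½ × 36.3930 × 124.1001 = 2258.1875.

DWL = €2258.19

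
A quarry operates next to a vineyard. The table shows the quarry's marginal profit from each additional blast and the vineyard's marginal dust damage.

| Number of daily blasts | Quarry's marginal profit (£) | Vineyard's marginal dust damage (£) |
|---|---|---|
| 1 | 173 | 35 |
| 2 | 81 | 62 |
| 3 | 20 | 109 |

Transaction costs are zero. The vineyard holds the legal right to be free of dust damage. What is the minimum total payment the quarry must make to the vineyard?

Efficient level: marginal profit ≥ marginal dust damage through level 2, so k* = 2.
With the vineyard holding the right, the quarry must at least compensate total damage at k*: 35 + 62 = 97.

£97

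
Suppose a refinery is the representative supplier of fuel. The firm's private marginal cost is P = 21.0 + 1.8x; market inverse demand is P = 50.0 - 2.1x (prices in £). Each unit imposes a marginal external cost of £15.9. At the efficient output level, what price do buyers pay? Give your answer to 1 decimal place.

Social marginal cost = private MC + MEC = 36.9 + 1.8x.
Set SMC = demand: 36.9 + 1.8x = 50.0 - 2.1x → x* = 3.3590.
Consumer price on the demand curve at x*: 50.0 − 2.1×3.3590 = 42.9461.

P = £42.9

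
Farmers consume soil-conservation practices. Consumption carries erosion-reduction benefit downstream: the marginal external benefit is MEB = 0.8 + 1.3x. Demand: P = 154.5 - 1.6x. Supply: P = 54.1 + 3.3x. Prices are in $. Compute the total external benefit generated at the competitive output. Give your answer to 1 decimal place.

$289.3

Market equilibrium (private): 54.1 + 3.3x = 154.5 - 1.6x → x_m = 20.4898.
Total external benefit = ∫₀^{x_m} (0.8 + 1.3x) dx = 0.8×20.4898 + ½×1.3×20.4898² = 289.2826.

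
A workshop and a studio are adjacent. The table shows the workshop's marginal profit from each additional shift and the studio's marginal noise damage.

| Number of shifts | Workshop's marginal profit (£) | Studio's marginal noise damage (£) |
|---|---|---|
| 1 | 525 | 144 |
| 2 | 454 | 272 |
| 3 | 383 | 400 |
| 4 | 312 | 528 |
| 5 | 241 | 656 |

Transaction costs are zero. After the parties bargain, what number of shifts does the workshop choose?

2

Bargaining reaches the level where marginal profit last exceeds marginal noise damage.
That holds through level 2 (454 ≥ 272) but not at 3 (383 < 400).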